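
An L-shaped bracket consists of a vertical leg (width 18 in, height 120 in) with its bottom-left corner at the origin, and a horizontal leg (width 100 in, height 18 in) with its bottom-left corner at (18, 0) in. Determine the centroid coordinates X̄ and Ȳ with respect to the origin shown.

vertical leg: A = 18 × 120 = 2160.00, centroid at (9.00, 60.00).
horizontal leg: A = 100 × 18 = 1800.00, centroid at (68.00, 9.00).
ΣA = 3960.00 in², ΣAX̄ = 141840.00 in³, ΣAȲ = 145800.00 in³.
X̄ = 141840.00/3960.00 = 35.82 in; Ȳ = 145800.00/3960.00 = 36.82 in.

X̄ = 35.82 in, Ȳ = 36.82 in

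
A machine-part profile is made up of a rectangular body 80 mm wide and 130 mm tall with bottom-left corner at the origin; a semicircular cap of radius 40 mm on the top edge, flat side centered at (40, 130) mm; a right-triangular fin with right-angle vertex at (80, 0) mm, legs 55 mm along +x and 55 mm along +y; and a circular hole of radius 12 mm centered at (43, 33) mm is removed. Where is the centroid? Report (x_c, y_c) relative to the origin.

x_c = 46.22 mm, y_c = 75.73 mm

Part | A | x̄ᵢ | ȳᵢ | A·x̄ᵢ | A·ȳᵢ
rectangular body | 10400.00 | 40.00 | 65.00 | 416000.00 | 676000.00
semicircular top | 2513.27 | 40.00 | 146.98 | 100530.96 | 369392.30
triangular fin | 1512.50 | 98.33 | 18.33 | 148729.17 | 27729.17
hole | -452.39 | 43.00 | 33.00 | -19452.74 | -14928.85
Σ | 13973.38 |  |  | 645807.39 | 1058192.62
x_c = 645807.39 / 13973.38 = 46.22 mm
y_c = 1058192.62 / 13973.38 = 75.73 mm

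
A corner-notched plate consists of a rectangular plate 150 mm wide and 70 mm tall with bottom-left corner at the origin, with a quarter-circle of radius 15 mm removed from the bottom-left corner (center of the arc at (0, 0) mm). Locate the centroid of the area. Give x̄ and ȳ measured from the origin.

plate: A = 150 × 70 = 10500.00, centroid at (75.00, 35.00).
removed quarter-circle: A = −¼π·15² = -176.71, centroid at (6.37, 6.37).
ΣA = 10323.29 mm², ΣAx̄ = 786375.00 mm³, ΣAȳ = 366375.00 mm³.
x̄ = 786375.00/10323.29 = 76.17 mm; ȳ = 366375.00/10323.29 = 35.49 mm.

x̄ = 76.17 mm, ȳ = 35.49 mm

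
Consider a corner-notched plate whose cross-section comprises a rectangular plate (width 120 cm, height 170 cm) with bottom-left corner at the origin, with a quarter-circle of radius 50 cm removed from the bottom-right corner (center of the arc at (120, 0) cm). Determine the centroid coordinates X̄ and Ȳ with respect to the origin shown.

X̄ = 55.87 cm, Ȳ = 91.79 cm

Part | A | x̄ᵢ | ȳᵢ | A·x̄ᵢ | A·ȳᵢ
plate | 20400.00 | 60.00 | 85.00 | 1224000.00 | 1734000.00
removed quarter-circle | -1963.50 | 98.78 | 21.22 | -193952.78 | -41666.67
Σ | 18436.50 |  |  | 1030047.22 | 1692333.33
X̄ = 1030047.22 / 18436.50 = 55.87 cm
Ȳ = 1692333.33 / 18436.50 = 91.79 cm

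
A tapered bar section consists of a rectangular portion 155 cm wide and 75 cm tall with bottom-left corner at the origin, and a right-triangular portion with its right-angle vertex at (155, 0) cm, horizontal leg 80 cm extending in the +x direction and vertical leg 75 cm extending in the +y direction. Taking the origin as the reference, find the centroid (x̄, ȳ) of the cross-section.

rectangular portion: A = 155 × 75 = 11625.00, centroid at (77.50, 37.50).
triangular portion: A = ½·80·75 = 3000.00, centroid at (181.67, 25.00).
ΣA = 14625.00 cm²
ΣAx̄ = (11625.00)(77.50) + (3000.00)(181.67) = 1445937.50 cm³
ΣAȳ = (11625.00)(37.50) + (3000.00)(25.00) = 510937.50 cm³
x̄ = 1445937.50 / 14625.00 = 98.87 cm
ȳ = 510937.50 / 14625.00 = 34.94 cm

x̄ = 98.87 cm, ȳ = 34.94 cm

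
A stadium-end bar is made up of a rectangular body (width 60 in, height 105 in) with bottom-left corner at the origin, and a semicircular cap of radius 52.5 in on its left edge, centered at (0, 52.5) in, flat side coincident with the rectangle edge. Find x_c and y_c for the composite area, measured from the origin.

Part | A | x̄ᵢ | ȳᵢ | A·x̄ᵢ | A·ȳᵢ
rectangular body | 6300.00 | 30.00 | 52.50 | 189000.00 | 330750.00
semicircular end | 4329.51 | -22.28 | 52.50 | -96468.75 | 227299.14
Σ | 10629.51 |  |  | 92531.25 | 558049.14
x_c = 92531.25 / 10629.51 = 8.71 in
y_c = 558049.14 / 10629.51 = 52.50 in

x_c = 8.71 in, y_c = 52.50 in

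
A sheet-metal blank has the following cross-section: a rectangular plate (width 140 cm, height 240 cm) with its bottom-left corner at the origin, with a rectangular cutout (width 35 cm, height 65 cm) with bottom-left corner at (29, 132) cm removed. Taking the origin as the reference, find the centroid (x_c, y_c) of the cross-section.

x_c = 71.71 cm, y_c = 116.77 cm

plate: A = 140 × 240 = 33600.00, centroid at (70.00, 120.00).
hole: A = −(35 × 65) = -2275.00, centroid at (46.50, 164.50).
ΣA = 31325.00 cm²
ΣAx_c = (33600.00)(70.00) + (-2275.00)(46.50) = 2246212.50 cm³
ΣAy_c = (33600.00)(120.00) + (-2275.00)(164.50) = 3657762.50 cm³
x_c = 2246212.50 / 31325.00 = 71.71 cm
y_c = 3657762.50 / 31325.00 = 116.77 cm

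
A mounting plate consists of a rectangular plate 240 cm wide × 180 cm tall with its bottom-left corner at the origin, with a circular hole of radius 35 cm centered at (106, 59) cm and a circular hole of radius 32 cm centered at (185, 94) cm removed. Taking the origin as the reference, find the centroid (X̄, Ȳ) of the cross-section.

X̄ = 115.70 cm, Ȳ = 92.95 cm

plate: A = 240 × 180 = 43200.00, centroid at (120.00, 90.00).
hole 1: A = −π·35² = -3848.45, centroid at (106.00, 59.00).
hole 2: A = −π·32² = -3216.99, centroid at (185.00, 94.00).
ΣA = 36134.56 cm², ΣAX̄ = 4180920.88 cm³, ΣAȲ = 3358544.25 cm³.
X̄ = 4180920.88/36134.56 = 115.70 cm; Ȳ = 3358544.25/36134.56 = 92.95 cm.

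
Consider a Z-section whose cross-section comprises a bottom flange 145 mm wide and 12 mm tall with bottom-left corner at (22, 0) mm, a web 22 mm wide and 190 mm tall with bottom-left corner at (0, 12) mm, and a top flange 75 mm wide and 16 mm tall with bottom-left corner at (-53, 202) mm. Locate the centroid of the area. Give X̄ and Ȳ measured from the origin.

bottom flange: A = 145 × 12 = 1740.00, centroid at (94.50, 6.00).
web: A = 22 × 190 = 4180.00, centroid at (11.00, 107.00).
top flange: A = 75 × 16 = 1200.00, centroid at (-15.50, 210.00).
ΣA = 7120.00 mm², ΣAX̄ = 191810.00 mm³, ΣAȲ = 709700.00 mm³.
X̄ = 191810.00/7120.00 = 26.94 mm; Ȳ = 709700.00/7120.00 = 99.68 mm.

X̄ = 26.94 mm, Ȳ = 99.68 mm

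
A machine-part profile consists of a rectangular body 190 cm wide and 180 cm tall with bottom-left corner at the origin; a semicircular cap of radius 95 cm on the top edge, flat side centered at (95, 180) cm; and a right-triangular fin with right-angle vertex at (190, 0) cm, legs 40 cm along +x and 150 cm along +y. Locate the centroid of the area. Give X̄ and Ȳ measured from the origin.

X̄ = 101.33 cm, Ȳ = 123.62 cm

rectangular body: A = 190 × 180 = 34200.00, centroid at (95.00, 90.00).
semicircular top: A = ½π·95² = 14176.44, centroid at (95.00, 220.32).
triangular fin: A = ½·40·150 = 3000.00, centroid at (203.33, 50.00).
ΣA = 51376.44 cm², ΣAX̄ = 5205761.50 cm³, ΣAȲ = 6351341.97 cm³.
X̄ = 5205761.50/51376.44 = 101.33 cm; Ȳ = 6351341.97/51376.44 = 123.62 cm.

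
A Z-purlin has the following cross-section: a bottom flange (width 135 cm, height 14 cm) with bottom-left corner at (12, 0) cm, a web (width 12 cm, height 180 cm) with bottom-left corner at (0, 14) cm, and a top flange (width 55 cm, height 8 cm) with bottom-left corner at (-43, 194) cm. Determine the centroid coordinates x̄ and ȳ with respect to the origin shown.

x̄ = 34.83 cm, ȳ = 72.38 cm

Part | A | x̄ᵢ | ȳᵢ | A·x̄ᵢ | A·ȳᵢ
bottom flange | 1890.00 | 79.50 | 7.00 | 150255.00 | 13230.00
web | 2160.00 | 6.00 | 104.00 | 12960.00 | 224640.00
top flange | 440.00 | -15.50 | 198.00 | -6820.00 | 87120.00
Σ | 4490.00 |  |  | 156395.00 | 324990.00
x̄ = 156395.00 / 4490.00 = 34.83 cm
ȳ = 324990.00 / 4490.00 = 72.38 cm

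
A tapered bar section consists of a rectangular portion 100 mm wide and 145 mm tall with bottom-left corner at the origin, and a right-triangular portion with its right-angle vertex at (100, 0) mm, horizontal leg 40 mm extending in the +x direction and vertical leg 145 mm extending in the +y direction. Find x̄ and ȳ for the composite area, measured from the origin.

x̄ = 60.56 mm, ȳ = 68.47 mm

rectangular portion: A = 100 × 145 = 14500.00, centroid at (50.00, 72.50).
triangular portion: A = ½·40·145 = 2900.00, centroid at (113.33, 48.33).
ΣA = 17400.00 mm²
ΣAx̄ = (14500.00)(50.00) + (2900.00)(113.33) = 1053666.67 mm³
ΣAȳ = (14500.00)(72.50) + (2900.00)(48.33) = 1191416.67 mm³
x̄ = 1053666.67 / 17400.00 = 60.56 mm
ȳ = 1191416.67 / 17400.00 = 68.47 mm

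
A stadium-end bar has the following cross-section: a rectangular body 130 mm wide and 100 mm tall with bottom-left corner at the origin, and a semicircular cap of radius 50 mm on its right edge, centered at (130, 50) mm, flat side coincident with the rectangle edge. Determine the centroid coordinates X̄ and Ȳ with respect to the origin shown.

rectangular body: A = 130 × 100 = 13000.00, centroid at (65.00, 50.00).
semicircular end: A = ½π·50² = 3926.99, centroid at (151.22, 50.00).
ΣA = 16926.99 mm²
ΣAX̄ = (13000.00)(65.00) + (3926.99)(151.22) = 1438842.14 mm³
ΣAȲ = (13000.00)(50.00) + (3926.99)(50.00) = 846349.54 mm³
X̄ = 1438842.14 / 16926.99 = 85.00 mm
Ȳ = 846349.54 / 16926.99 = 50.00 mm

X̄ = 85.00 mm, Ȳ = 50.00 mm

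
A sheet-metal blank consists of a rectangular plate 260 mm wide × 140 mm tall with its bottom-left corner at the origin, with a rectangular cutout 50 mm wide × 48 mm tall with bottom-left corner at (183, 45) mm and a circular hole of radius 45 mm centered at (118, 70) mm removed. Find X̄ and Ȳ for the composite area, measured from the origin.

Part | A | x̄ᵢ | ȳᵢ | A·x̄ᵢ | A·ȳᵢ
plate | 36400.00 | 130.00 | 70.00 | 4732000.00 | 2548000.00
hole 1 | -2400.00 | 208.00 | 69.00 | -499200.00 | -165600.00
hole 2 | -6361.73 | 118.00 | 70.00 | -750683.56 | -445320.76
Σ | 27638.27 |  |  | 3482116.44 | 1937079.24
X̄ = 3482116.44 / 27638.27 = 125.99 mm
Ȳ = 1937079.24 / 27638.27 = 70.09 mm

X̄ = 125.99 mm, Ȳ = 70.09 mm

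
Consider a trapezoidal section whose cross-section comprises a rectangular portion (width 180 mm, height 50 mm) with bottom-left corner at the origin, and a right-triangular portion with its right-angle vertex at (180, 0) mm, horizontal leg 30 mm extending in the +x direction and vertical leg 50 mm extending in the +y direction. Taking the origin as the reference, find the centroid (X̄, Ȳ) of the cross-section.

rectangular portion: A = 180 × 50 = 9000.00, centroid at (90.00, 25.00).
triangular portion: A = ½·30·50 = 750.00, centroid at (190.00, 16.67).
ΣA = 9750.00 mm², ΣAX̄ = 952500.00 mm³, ΣAȲ = 237500.00 mm³.
X̄ = 952500.00/9750.00 = 97.69 mm; Ȳ = 237500.00/9750.00 = 24.36 mm.

X̄ = 97.69 mm, Ȳ = 24.36 mm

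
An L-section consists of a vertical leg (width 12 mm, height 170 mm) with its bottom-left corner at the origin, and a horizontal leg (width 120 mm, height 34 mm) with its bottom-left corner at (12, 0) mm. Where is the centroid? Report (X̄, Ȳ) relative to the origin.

X̄ = 50.00 mm, Ȳ = 39.67 mm

vertical leg: A = 12 × 170 = 2040.00, centroid at (6.00, 85.00).
horizontal leg: A = 120 × 34 = 4080.00, centroid at (72.00, 17.00).
ΣA = 6120.00 mm², ΣAX̄ = 306000.00 mm³, ΣAȲ = 242760.00 mm³.
X̄ = 306000.00/6120.00 = 50.00 mm; Ȳ = 242760.00/6120.00 = 39.67 mm.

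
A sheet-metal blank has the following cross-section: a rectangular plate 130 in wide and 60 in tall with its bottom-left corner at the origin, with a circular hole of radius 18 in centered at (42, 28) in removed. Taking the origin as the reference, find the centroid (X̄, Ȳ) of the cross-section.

Part | A | x̄ᵢ | ȳᵢ | A·x̄ᵢ | A·ȳᵢ
plate | 7800.00 | 65.00 | 30.00 | 507000.00 | 234000.00
hole | -1017.88 | 42.00 | 28.00 | -42750.79 | -28500.53
Σ | 6782.12 |  |  | 464249.21 | 205499.47
X̄ = 464249.21 / 6782.12 = 68.45 in
Ȳ = 205499.47 / 6782.12 = 30.30 in

X̄ = 68.45 in, Ȳ = 30.30 in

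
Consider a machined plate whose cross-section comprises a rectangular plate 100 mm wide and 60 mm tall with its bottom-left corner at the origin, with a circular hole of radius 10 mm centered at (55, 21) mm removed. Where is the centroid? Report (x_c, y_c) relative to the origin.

x_c = 49.72 mm, y_c = 30.50 mm

plate: A = 100 × 60 = 6000.00, centroid at (50.00, 30.00).
hole: A = −π·10² = -314.16, centroid at (55.00, 21.00).
ΣA = 5685.84 mm²
ΣAx_c = (6000.00)(50.00) + (-314.16)(55.00) = 282721.24 mm³
ΣAy_c = (6000.00)(30.00) + (-314.16)(21.00) = 173402.66 mm³
x_c = 282721.24 / 5685.84 = 49.72 mm
y_c = 173402.66 / 5685.84 = 30.50 mm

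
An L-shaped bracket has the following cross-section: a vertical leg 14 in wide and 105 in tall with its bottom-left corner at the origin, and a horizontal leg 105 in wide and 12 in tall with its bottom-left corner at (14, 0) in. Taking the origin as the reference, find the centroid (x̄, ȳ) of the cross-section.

vertical leg: A = 14 × 105 = 1470.00, centroid at (7.00, 52.50).
horizontal leg: A = 105 × 12 = 1260.00, centroid at (66.50, 6.00).
ΣA = 2730.00 in²
ΣAx̄ = (1470.00)(7.00) + (1260.00)(66.50) = 94080.00 in³
ΣAȳ = (1470.00)(52.50) + (1260.00)(6.00) = 84735.00 in³
x̄ = 94080.00 / 2730.00 = 34.46 in
ȳ = 84735.00 / 2730.00 = 31.04 in

x̄ = 34.46 in, ȳ = 31.04 in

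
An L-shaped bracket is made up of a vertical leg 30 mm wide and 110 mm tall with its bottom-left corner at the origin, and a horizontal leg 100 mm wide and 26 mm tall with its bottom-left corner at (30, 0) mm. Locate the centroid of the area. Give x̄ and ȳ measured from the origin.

x̄ = 43.64 mm, ȳ = 36.49 mm

vertical leg: A = 30 × 110 = 3300.00, centroid at (15.00, 55.00).
horizontal leg: A = 100 × 26 = 2600.00, centroid at (80.00, 13.00).
ΣA = 5900.00 mm²
ΣAx̄ = (3300.00)(15.00) + (2600.00)(80.00) = 257500.00 mm³
ΣAȳ = (3300.00)(55.00) + (2600.00)(13.00) = 215300.00 mm³
x̄ = 257500.00 / 5900.00 = 43.64 mm
ȳ = 215300.00 / 5900.00 = 36.49 mm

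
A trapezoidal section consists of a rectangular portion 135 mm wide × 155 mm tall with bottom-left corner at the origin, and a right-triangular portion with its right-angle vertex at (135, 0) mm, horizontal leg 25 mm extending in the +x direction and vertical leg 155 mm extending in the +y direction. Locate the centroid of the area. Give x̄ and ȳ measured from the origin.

x̄ = 73.93 mm, ȳ = 75.31 mm

rectangular portion: A = 135 × 155 = 20925.00, centroid at (67.50, 77.50).
triangular portion: A = ½·25·155 = 1937.50, centroid at (143.33, 51.67).
ΣA = 22862.50 mm², ΣAx̄ = 1690145.83 mm³, ΣAȳ = 1721791.67 mm³.
x̄ = 1690145.83/22862.50 = 73.93 mm; ȳ = 1721791.67/22862.50 = 75.31 mm.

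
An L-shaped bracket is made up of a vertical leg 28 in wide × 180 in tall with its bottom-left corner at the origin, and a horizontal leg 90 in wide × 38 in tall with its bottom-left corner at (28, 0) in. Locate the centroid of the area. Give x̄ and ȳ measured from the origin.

x̄ = 37.85 in, ȳ = 61.30 in

vertical leg: A = 28 × 180 = 5040.00, centroid at (14.00, 90.00).
horizontal leg: A = 90 × 38 = 3420.00, centroid at (73.00, 19.00).
ΣA = 8460.00 in², ΣAx̄ = 320220.00 in³, ΣAȳ = 518580.00 in³.
x̄ = 320220.00/8460.00 = 37.85 in; ȳ = 518580.00/8460.00 = 61.30 in.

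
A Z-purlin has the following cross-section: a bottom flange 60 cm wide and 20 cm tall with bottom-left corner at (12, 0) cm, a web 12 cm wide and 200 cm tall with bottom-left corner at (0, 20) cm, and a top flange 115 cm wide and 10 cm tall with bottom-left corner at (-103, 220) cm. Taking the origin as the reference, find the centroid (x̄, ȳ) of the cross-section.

Part | A | x̄ᵢ | ȳᵢ | A·x̄ᵢ | A·ȳᵢ
bottom flange | 1200.00 | 42.00 | 10.00 | 50400.00 | 12000.00
web | 2400.00 | 6.00 | 120.00 | 14400.00 | 288000.00
top flange | 1150.00 | -45.50 | 225.00 | -52325.00 | 258750.00
Σ | 4750.00 |  |  | 12475.00 | 558750.00
x̄ = 12475.00 / 4750.00 = 2.63 cm
ȳ = 558750.00 / 4750.00 = 117.63 cm

x̄ = 2.63 cm, ȳ = 117.63 cm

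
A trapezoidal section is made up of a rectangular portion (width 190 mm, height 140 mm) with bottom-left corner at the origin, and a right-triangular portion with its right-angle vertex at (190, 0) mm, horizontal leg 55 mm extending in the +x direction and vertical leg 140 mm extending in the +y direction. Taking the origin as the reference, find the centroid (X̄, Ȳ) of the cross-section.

X̄ = 109.33 mm, Ȳ = 67.05 mm

rectangular portion: A = 190 × 140 = 26600.00, centroid at (95.00, 70.00).
triangular portion: A = ½·55·140 = 3850.00, centroid at (208.33, 46.67).
ΣA = 30450.00 mm², ΣAX̄ = 3329083.33 mm³, ΣAȲ = 2041666.67 mm³.
X̄ = 3329083.33/30450.00 = 109.33 mm; Ȳ = 2041666.67/30450.00 = 67.05 mm.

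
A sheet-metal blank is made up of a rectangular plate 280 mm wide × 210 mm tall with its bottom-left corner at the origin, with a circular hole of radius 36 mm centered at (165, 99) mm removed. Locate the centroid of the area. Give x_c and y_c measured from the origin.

Part | A | x̄ᵢ | ȳᵢ | A·x̄ᵢ | A·ȳᵢ
plate | 58800.00 | 140.00 | 105.00 | 8232000.00 | 6174000.00
hole | -4071.50 | 165.00 | 99.00 | -671798.17 | -403078.90
Σ | 54728.50 |  |  | 7560201.83 | 5770921.10
x_c = 7560201.83 / 54728.50 = 138.14 mm
y_c = 5770921.10 / 54728.50 = 105.45 mm

x_c = 138.14 mm, y_c = 105.45 mm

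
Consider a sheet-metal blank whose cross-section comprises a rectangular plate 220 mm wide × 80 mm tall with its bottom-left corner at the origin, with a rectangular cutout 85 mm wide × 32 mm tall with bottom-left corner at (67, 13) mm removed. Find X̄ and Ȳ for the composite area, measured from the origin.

X̄ = 110.09 mm, Ȳ = 42.01 mm

Part | A | x̄ᵢ | ȳᵢ | A·x̄ᵢ | A·ȳᵢ
plate | 17600.00 | 110.00 | 40.00 | 1936000.00 | 704000.00
hole | -2720.00 | 109.50 | 29.00 | -297840.00 | -78880.00
Σ | 14880.00 |  |  | 1638160.00 | 625120.00
X̄ = 1638160.00 / 14880.00 = 110.09 mm
Ȳ = 625120.00 / 14880.00 = 42.01 mm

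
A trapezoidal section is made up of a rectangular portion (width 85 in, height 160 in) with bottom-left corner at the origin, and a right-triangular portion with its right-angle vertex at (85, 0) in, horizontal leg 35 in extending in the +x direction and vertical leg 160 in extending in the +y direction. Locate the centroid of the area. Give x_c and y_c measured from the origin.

x_c = 51.75 in, y_c = 75.45 in

Part | A | x̄ᵢ | ȳᵢ | A·x̄ᵢ | A·ȳᵢ
rectangular portion | 13600.00 | 42.50 | 80.00 | 578000.00 | 1088000.00
triangular portion | 2800.00 | 96.67 | 53.33 | 270666.67 | 149333.33
Σ | 16400.00 |  |  | 848666.67 | 1237333.33
x_c = 848666.67 / 16400.00 = 51.75 in
y_c = 1237333.33 / 16400.00 = 75.45 in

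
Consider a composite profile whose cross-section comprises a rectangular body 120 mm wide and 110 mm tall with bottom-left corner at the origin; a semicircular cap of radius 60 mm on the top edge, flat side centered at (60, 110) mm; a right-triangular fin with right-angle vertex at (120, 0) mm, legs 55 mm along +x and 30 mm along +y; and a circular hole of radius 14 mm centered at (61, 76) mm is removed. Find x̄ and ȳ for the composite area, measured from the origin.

x̄ = 63.36 mm, ȳ = 76.24 mm

rectangular body: A = 120 × 110 = 13200.00, centroid at (60.00, 55.00).
semicircular top: A = ½π·60² = 5654.87, centroid at (60.00, 135.46).
triangular fin: A = ½·55·30 = 825.00, centroid at (138.33, 10.00).
hole: A = −π·14² = -615.75, centroid at (61.00, 76.00).
ΣA = 19064.11 mm², ΣAx̄ = 1207856.12 mm³, ΣAȳ = 1453488.18 mm³.
x̄ = 1207856.12/19064.11 = 63.36 mm; ȳ = 1453488.18/19064.11 = 76.24 mm.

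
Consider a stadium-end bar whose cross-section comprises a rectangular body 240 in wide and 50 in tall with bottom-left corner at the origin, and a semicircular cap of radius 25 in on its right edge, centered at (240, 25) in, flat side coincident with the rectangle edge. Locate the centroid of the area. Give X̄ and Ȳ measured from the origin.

Part | A | x̄ᵢ | ȳᵢ | A·x̄ᵢ | A·ȳᵢ
rectangular body | 12000.00 | 120.00 | 25.00 | 1440000.00 | 300000.00
semicircular end | 981.75 | 250.61 | 25.00 | 246036.12 | 24543.69
Σ | 12981.75 |  |  | 1686036.12 | 324543.69
X̄ = 1686036.12 / 12981.75 = 129.88 in
Ȳ = 324543.69 / 12981.75 = 25.00 in

X̄ = 129.88 in, Ȳ = 25.00 in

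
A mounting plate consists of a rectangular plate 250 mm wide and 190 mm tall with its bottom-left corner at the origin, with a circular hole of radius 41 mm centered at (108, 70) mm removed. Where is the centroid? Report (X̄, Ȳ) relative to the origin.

plate: A = 250 × 190 = 47500.00, centroid at (125.00, 95.00).
hole: A = −π·41² = -5281.02, centroid at (108.00, 70.00).
ΣA = 42218.98 mm²
ΣAX̄ = (47500.00)(125.00) + (-5281.02)(108.00) = 5367150.14 mm³
ΣAȲ = (47500.00)(95.00) + (-5281.02)(70.00) = 4142828.79 mm³
X̄ = 5367150.14 / 42218.98 = 127.13 mm
Ȳ = 4142828.79 / 42218.98 = 98.13 mm

X̄ = 127.13 mm, Ȳ = 98.13 mm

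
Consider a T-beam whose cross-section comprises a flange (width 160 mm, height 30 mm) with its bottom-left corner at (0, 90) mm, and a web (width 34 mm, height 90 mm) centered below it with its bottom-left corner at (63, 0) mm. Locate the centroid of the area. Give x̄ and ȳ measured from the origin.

x̄ = 80.00 mm, ȳ = 81.64 mm

web: A = 34 × 90 = 3060.00, centroid at (80.00, 45.00).
flange: A = 160 × 30 = 4800.00, centroid at (80.00, 105.00).
ΣA = 7860.00 mm²
ΣAx̄ = (3060.00)(80.00) + (4800.00)(80.00) = 628800.00 mm³
ΣAȳ = (3060.00)(45.00) + (4800.00)(105.00) = 641700.00 mm³
x̄ = 628800.00 / 7860.00 = 80.00 mm
ȳ = 641700.00 / 7860.00 = 81.64 mm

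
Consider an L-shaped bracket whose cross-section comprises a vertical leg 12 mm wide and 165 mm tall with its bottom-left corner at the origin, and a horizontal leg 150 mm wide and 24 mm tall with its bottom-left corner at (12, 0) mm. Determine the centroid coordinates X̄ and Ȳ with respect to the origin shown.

X̄ = 58.26 mm, Ȳ = 37.02 mm

vertical leg: A = 12 × 165 = 1980.00, centroid at (6.00, 82.50).
horizontal leg: A = 150 × 24 = 3600.00, centroid at (87.00, 12.00).
ΣA = 5580.00 mm²
ΣAX̄ = (1980.00)(6.00) + (3600.00)(87.00) = 325080.00 mm³
ΣAȲ = (1980.00)(82.50) + (3600.00)(12.00) = 206550.00 mm³
X̄ = 325080.00 / 5580.00 = 58.26 mm
Ȳ = 206550.00 / 5580.00 = 37.02 mm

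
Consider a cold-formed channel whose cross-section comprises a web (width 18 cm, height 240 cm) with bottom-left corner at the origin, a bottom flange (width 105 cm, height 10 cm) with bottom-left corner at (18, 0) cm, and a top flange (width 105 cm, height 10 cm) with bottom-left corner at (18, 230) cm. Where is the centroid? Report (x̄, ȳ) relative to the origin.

web: A = 18 × 240 = 4320.00, centroid at (9.00, 120.00).
bottom flange: A = 105 × 10 = 1050.00, centroid at (70.50, 5.00).
top flange: A = 105 × 10 = 1050.00, centroid at (70.50, 235.00).
ΣA = 6420.00 cm²
ΣAx̄ = (4320.00)(9.00) + (1050.00)(70.50) + (1050.00)(70.50) = 186930.00 cm³
ΣAȳ = (4320.00)(120.00) + (1050.00)(5.00) + (1050.00)(235.00) = 770400.00 cm³
x̄ = 186930.00 / 6420.00 = 29.12 cm
ȳ = 770400.00 / 6420.00 = 120.00 cm

x̄ = 29.12 cm, ȳ = 120.00 cm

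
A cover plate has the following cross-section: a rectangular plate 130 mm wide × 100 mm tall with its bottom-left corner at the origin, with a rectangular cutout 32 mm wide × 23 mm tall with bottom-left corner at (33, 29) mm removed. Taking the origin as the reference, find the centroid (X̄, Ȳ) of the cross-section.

plate: A = 130 × 100 = 13000.00, centroid at (65.00, 50.00).
hole: A = −(32 × 23) = -736.00, centroid at (49.00, 40.50).
ΣA = 12264.00 mm², ΣAX̄ = 808936.00 mm³, ΣAȲ = 620192.00 mm³.
X̄ = 808936.00/12264.00 = 65.96 mm; Ȳ = 620192.00/12264.00 = 50.57 mm.

X̄ = 65.96 mm, Ȳ = 50.57 mm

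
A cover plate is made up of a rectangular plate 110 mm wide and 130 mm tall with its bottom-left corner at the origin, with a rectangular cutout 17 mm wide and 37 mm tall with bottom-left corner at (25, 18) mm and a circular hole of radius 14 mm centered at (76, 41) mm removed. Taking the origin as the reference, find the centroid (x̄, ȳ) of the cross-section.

Part | A | x̄ᵢ | ȳᵢ | A·x̄ᵢ | A·ȳᵢ
plate | 14300.00 | 55.00 | 65.00 | 786500.00 | 929500.00
hole 1 | -629.00 | 33.50 | 36.50 | -21071.50 | -22958.50
hole 2 | -615.75 | 76.00 | 41.00 | -46797.16 | -25245.84
Σ | 13055.25 |  |  | 718631.34 | 881295.66
x̄ = 718631.34 / 13055.25 = 55.05 mm
ȳ = 881295.66 / 13055.25 = 67.51 mm

x̄ = 55.05 mm, ȳ = 67.51 mm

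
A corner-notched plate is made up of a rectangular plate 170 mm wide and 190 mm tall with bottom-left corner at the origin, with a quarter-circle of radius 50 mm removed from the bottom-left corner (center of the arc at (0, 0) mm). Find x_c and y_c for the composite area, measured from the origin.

x_c = 89.13 mm, y_c = 99.78 mm

plate: A = 170 × 190 = 32300.00, centroid at (85.00, 95.00).
removed quarter-circle: A = −¼π·50² = -1963.50, centroid at (21.22, 21.22).
ΣA = 30336.50 mm²
ΣAx_c = (32300.00)(85.00) + (-1963.50)(21.22) = 2703833.33 mm³
ΣAy_c = (32300.00)(95.00) + (-1963.50)(21.22) = 3026833.33 mm³
x_c = 2703833.33 / 30336.50 = 89.13 mm
y_c = 3026833.33 / 30336.50 = 99.78 mm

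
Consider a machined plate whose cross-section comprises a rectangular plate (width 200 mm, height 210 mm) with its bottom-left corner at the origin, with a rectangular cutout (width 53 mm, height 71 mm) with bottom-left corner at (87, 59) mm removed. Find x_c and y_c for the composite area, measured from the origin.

x_c = 98.67 mm, y_c = 106.03 mm

Part | A | x̄ᵢ | ȳᵢ | A·x̄ᵢ | A·ȳᵢ
plate | 42000.00 | 100.00 | 105.00 | 4200000.00 | 4410000.00
hole | -3763.00 | 113.50 | 94.50 | -427100.50 | -355603.50
Σ | 38237.00 |  |  | 3772899.50 | 4054396.50
x_c = 3772899.50 / 38237.00 = 98.67 mm
y_c = 4054396.50 / 38237.00 = 106.03 mm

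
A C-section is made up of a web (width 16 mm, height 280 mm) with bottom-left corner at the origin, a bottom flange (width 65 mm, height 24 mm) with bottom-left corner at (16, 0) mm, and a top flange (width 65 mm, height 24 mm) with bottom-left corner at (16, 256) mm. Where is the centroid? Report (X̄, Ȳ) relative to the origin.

X̄ = 24.63 mm, Ȳ = 140.00 mm

Part | A | x̄ᵢ | ȳᵢ | A·x̄ᵢ | A·ȳᵢ
web | 4480.00 | 8.00 | 140.00 | 35840.00 | 627200.00
bottom flange | 1560.00 | 48.50 | 12.00 | 75660.00 | 18720.00
top flange | 1560.00 | 48.50 | 268.00 | 75660.00 | 418080.00
Σ | 7600.00 |  |  | 187160.00 | 1064000.00
X̄ = 187160.00 / 7600.00 = 24.63 mm
Ȳ = 1064000.00 / 7600.00 = 140.00 mm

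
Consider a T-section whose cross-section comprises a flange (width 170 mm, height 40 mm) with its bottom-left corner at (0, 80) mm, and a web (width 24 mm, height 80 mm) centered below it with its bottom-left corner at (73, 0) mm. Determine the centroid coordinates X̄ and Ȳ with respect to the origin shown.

X̄ = 85.00 mm, Ȳ = 86.79 mm

web: A = 24 × 80 = 1920.00, centroid at (85.00, 40.00).
flange: A = 170 × 40 = 6800.00, centroid at (85.00, 100.00).
ΣA = 8720.00 mm²
ΣAX̄ = (1920.00)(85.00) + (6800.00)(85.00) = 741200.00 mm³
ΣAȲ = (1920.00)(40.00) + (6800.00)(100.00) = 756800.00 mm³
X̄ = 741200.00 / 8720.00 = 85.00 mm
Ȳ = 756800.00 / 8720.00 = 86.79 mm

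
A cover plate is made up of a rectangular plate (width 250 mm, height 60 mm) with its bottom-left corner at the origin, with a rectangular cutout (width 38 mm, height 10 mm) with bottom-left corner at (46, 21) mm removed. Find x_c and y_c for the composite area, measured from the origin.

x_c = 126.56 mm, y_c = 30.10 mm

plate: A = 250 × 60 = 15000.00, centroid at (125.00, 30.00).
hole: A = −(38 × 10) = -380.00, centroid at (65.00, 26.00).
ΣA = 14620.00 mm², ΣAx_c = 1850300.00 mm³, ΣAy_c = 440120.00 mm³.
x_c = 1850300.00/14620.00 = 126.56 mm; y_c = 440120.00/14620.00 = 30.10 mm.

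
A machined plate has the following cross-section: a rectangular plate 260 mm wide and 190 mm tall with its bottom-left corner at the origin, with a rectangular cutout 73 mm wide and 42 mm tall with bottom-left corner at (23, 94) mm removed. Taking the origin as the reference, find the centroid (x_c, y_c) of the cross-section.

plate: A = 260 × 190 = 49400.00, centroid at (130.00, 95.00).
hole: A = −(73 × 42) = -3066.00, centroid at (59.50, 115.00).
ΣA = 46334.00 mm², ΣAx_c = 6239573.00 mm³, ΣAy_c = 4340410.00 mm³.
x_c = 6239573.00/46334.00 = 134.67 mm; y_c = 4340410.00/46334.00 = 93.68 mm.

x_c = 134.67 mm, y_c = 93.68 mm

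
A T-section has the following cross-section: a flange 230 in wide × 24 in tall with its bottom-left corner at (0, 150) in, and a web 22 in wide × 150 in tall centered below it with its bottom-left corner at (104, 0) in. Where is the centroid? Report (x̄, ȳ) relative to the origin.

web: A = 22 × 150 = 3300.00, centroid at (115.00, 75.00).
flange: A = 230 × 24 = 5520.00, centroid at (115.00, 162.00).
ΣA = 8820.00 in²
ΣAx̄ = (3300.00)(115.00) + (5520.00)(115.00) = 1014300.00 in³
ΣAȳ = (3300.00)(75.00) + (5520.00)(162.00) = 1141740.00 in³
x̄ = 1014300.00 / 8820.00 = 115.00 in
ȳ = 1141740.00 / 8820.00 = 129.45 in

x̄ = 115.00 in, ȳ = 129.45 in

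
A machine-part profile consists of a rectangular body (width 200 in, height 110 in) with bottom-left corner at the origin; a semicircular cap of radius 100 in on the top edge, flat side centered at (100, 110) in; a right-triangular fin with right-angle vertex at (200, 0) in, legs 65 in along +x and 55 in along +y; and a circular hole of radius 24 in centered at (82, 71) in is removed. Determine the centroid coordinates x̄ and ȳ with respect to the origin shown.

rectangular body: A = 200 × 110 = 22000.00, centroid at (100.00, 55.00).
semicircular top: A = ½π·100² = 15707.96, centroid at (100.00, 152.44).
triangular fin: A = ½·65·55 = 1787.50, centroid at (221.67, 18.33).
hole: A = −π·24² = -1809.56, centroid at (82.00, 71.00).
ΣA = 37685.91 in²
ΣAx̄ = (22000.00)(100.00) + (15707.96)(100.00) + (1787.50)(221.67) + (-1809.56)(82.00) = 4018641.79 in³
ΣAȳ = (22000.00)(55.00) + (15707.96)(152.44) + (1787.50)(18.33) + (-1809.56)(71.00) = 3508834.89 in³
x̄ = 4018641.79 / 37685.91 = 106.64 in
ȳ = 3508834.89 / 37685.91 = 93.11 in

x̄ = 106.64 in, ȳ = 93.11 in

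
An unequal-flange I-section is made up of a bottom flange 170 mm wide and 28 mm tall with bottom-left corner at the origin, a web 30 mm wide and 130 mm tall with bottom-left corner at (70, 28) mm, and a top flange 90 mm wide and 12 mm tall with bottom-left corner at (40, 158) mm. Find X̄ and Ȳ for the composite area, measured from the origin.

bottom flange: A = 170 × 28 = 4760.00, centroid at (85.00, 14.00).
web: A = 30 × 130 = 3900.00, centroid at (85.00, 93.00).
top flange: A = 90 × 12 = 1080.00, centroid at (85.00, 164.00).
ΣA = 9740.00 mm²
ΣAX̄ = (4760.00)(85.00) + (3900.00)(85.00) + (1080.00)(85.00) = 827900.00 mm³
ΣAȲ = (4760.00)(14.00) + (3900.00)(93.00) + (1080.00)(164.00) = 606460.00 mm³
X̄ = 827900.00 / 9740.00 = 85.00 mm
Ȳ = 606460.00 / 9740.00 = 62.26 mm

X̄ = 85.00 mm, Ȳ = 62.26 mm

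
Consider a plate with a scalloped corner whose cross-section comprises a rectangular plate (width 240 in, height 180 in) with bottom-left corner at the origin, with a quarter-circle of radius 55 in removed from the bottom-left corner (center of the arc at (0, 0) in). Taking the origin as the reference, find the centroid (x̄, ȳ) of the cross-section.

x̄ = 125.63 in, ȳ = 93.88 in

plate: A = 240 × 180 = 43200.00, centroid at (120.00, 90.00).
removed quarter-circle: A = −¼π·55² = -2375.83, centroid at (23.34, 23.34).
ΣA = 40824.17 in², ΣAx̄ = 5128541.67 in³, ΣAȳ = 3832541.67 in³.
x̄ = 5128541.67/40824.17 = 125.63 in; ȳ = 3832541.67/40824.17 = 93.88 in.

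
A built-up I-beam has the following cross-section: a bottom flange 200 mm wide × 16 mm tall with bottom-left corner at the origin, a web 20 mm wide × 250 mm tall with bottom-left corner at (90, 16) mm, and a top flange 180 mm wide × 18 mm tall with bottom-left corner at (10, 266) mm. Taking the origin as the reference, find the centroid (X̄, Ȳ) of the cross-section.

bottom flange: A = 200 × 16 = 3200.00, centroid at (100.00, 8.00).
web: A = 20 × 250 = 5000.00, centroid at (100.00, 141.00).
top flange: A = 180 × 18 = 3240.00, centroid at (100.00, 275.00).
ΣA = 11440.00 mm²
ΣAX̄ = (3200.00)(100.00) + (5000.00)(100.00) + (3240.00)(100.00) = 1144000.00 mm³
ΣAȲ = (3200.00)(8.00) + (5000.00)(141.00) + (3240.00)(275.00) = 1621600.00 mm³
X̄ = 1144000.00 / 11440.00 = 100.00 mm
Ȳ = 1621600.00 / 11440.00 = 141.75 mm

X̄ = 100.00 mm, Ȳ = 141.75 mm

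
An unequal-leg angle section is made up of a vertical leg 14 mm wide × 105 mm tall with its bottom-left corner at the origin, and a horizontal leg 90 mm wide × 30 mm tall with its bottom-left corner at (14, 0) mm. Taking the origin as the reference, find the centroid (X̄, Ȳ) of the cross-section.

X̄ = 40.67 mm, Ȳ = 28.22 mm

Part | A | x̄ᵢ | ȳᵢ | A·x̄ᵢ | A·ȳᵢ
vertical leg | 1470.00 | 7.00 | 52.50 | 10290.00 | 77175.00
horizontal leg | 2700.00 | 59.00 | 15.00 | 159300.00 | 40500.00
Σ | 4170.00 |  |  | 169590.00 | 117675.00
X̄ = 169590.00 / 4170.00 = 40.67 mm
Ȳ = 117675.00 / 4170.00 = 28.22 mm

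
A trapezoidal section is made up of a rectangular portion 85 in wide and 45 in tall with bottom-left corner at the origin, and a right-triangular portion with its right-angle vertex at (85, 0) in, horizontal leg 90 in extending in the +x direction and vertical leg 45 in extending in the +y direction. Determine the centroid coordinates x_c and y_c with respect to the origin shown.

x_c = 67.60 in, y_c = 19.90 in

Part | A | x̄ᵢ | ȳᵢ | A·x̄ᵢ | A·ȳᵢ
rectangular portion | 3825.00 | 42.50 | 22.50 | 162562.50 | 86062.50
triangular portion | 2025.00 | 115.00 | 15.00 | 232875.00 | 30375.00
Σ | 5850.00 |  |  | 395437.50 | 116437.50
x_c = 395437.50 / 5850.00 = 67.60 in
y_c = 116437.50 / 5850.00 = 19.90 in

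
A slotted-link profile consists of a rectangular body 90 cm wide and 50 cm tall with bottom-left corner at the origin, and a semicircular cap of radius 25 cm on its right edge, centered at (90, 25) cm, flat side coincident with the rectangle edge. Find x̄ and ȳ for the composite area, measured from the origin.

x̄ = 54.96 cm, ȳ = 25.00 cm

Part | A | x̄ᵢ | ȳᵢ | A·x̄ᵢ | A·ȳᵢ
rectangular body | 4500.00 | 45.00 | 25.00 | 202500.00 | 112500.00
semicircular end | 981.75 | 100.61 | 25.00 | 98773.96 | 24543.69
Σ | 5481.75 |  |  | 301273.96 | 137043.69
x̄ = 301273.96 / 5481.75 = 54.96 cm
ȳ = 137043.69 / 5481.75 = 25.00 cm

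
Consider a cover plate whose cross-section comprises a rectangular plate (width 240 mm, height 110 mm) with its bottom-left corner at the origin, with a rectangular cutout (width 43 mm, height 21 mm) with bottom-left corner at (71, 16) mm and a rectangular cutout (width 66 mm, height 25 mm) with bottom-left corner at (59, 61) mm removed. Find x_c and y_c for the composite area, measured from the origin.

Part | A | x̄ᵢ | ȳᵢ | A·x̄ᵢ | A·ȳᵢ
plate | 26400.00 | 120.00 | 55.00 | 3168000.00 | 1452000.00
hole 1 | -903.00 | 92.50 | 26.50 | -83527.50 | -23929.50
hole 2 | -1650.00 | 92.00 | 73.50 | -151800.00 | -121275.00
Σ | 23847.00 |  |  | 2932672.50 | 1306795.50
x_c = 2932672.50 / 23847.00 = 122.98 mm
y_c = 1306795.50 / 23847.00 = 54.80 mm

x_c = 122.98 mm, y_c = 54.80 mm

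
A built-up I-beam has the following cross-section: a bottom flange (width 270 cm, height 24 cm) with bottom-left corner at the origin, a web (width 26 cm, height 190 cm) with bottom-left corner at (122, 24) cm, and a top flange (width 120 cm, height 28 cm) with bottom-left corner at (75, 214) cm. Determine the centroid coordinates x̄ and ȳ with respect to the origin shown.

x̄ = 135.00 cm, ȳ = 96.87 cm

bottom flange: A = 270 × 24 = 6480.00, centroid at (135.00, 12.00).
web: A = 26 × 190 = 4940.00, centroid at (135.00, 119.00).
top flange: A = 120 × 28 = 3360.00, centroid at (135.00, 228.00).
ΣA = 14780.00 cm², ΣAx̄ = 1995300.00 cm³, ΣAȳ = 1431700.00 cm³.
x̄ = 1995300.00/14780.00 = 135.00 cm; ȳ = 1431700.00/14780.00 = 96.87 cm.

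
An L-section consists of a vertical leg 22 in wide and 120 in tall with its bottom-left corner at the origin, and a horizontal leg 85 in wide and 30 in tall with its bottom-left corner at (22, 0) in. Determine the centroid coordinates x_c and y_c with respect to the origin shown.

vertical leg: A = 22 × 120 = 2640.00, centroid at (11.00, 60.00).
horizontal leg: A = 85 × 30 = 2550.00, centroid at (64.50, 15.00).
ΣA = 5190.00 in²
ΣAx_c = (2640.00)(11.00) + (2550.00)(64.50) = 193515.00 in³
ΣAy_c = (2640.00)(60.00) + (2550.00)(15.00) = 196650.00 in³
x_c = 193515.00 / 5190.00 = 37.29 in
y_c = 196650.00 / 5190.00 = 37.89 in

x_c = 37.29 in, y_c = 37.89 in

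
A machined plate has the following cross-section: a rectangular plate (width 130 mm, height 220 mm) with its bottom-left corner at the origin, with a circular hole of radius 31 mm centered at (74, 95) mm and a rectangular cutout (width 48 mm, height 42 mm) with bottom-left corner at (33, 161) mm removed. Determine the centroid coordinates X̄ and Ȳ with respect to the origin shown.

X̄ = 64.53 mm, Ȳ = 105.76 mm

plate: A = 130 × 220 = 28600.00, centroid at (65.00, 110.00).
hole 1: A = −π·31² = -3019.07, centroid at (74.00, 95.00).
hole 2: A = −(48 × 42) = -2016.00, centroid at (57.00, 182.00).
ΣA = 23564.93 mm²
ΣAX̄ = (28600.00)(65.00) + (-3019.07)(74.00) + (-2016.00)(57.00) = 1520676.78 mm³
ΣAȲ = (28600.00)(110.00) + (-3019.07)(95.00) + (-2016.00)(182.00) = 2492276.30 mm³
X̄ = 1520676.78 / 23564.93 = 64.53 mm
Ȳ = 2492276.30 / 23564.93 = 105.76 mm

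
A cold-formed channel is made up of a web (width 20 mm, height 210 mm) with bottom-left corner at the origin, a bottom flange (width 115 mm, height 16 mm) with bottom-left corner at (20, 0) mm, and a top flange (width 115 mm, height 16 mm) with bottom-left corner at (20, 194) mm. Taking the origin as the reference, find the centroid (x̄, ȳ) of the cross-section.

Part | A | x̄ᵢ | ȳᵢ | A·x̄ᵢ | A·ȳᵢ
web | 4200.00 | 10.00 | 105.00 | 42000.00 | 441000.00
bottom flange | 1840.00 | 77.50 | 8.00 | 142600.00 | 14720.00
top flange | 1840.00 | 77.50 | 202.00 | 142600.00 | 371680.00
Σ | 7880.00 |  |  | 327200.00 | 827400.00
x̄ = 327200.00 / 7880.00 = 41.52 mm
ȳ = 827400.00 / 7880.00 = 105.00 mm

x̄ = 41.52 mm, ȳ = 105.00 mm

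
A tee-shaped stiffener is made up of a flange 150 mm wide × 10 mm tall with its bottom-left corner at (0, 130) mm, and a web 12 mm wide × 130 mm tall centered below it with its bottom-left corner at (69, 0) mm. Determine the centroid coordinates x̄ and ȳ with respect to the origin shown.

web: A = 12 × 130 = 1560.00, centroid at (75.00, 65.00).
flange: A = 150 × 10 = 1500.00, centroid at (75.00, 135.00).
ΣA = 3060.00 mm², ΣAx̄ = 229500.00 mm³, ΣAȳ = 303900.00 mm³.
x̄ = 229500.00/3060.00 = 75.00 mm; ȳ = 303900.00/3060.00 = 99.31 mm.

x̄ = 75.00 mm, ȳ = 99.31 mm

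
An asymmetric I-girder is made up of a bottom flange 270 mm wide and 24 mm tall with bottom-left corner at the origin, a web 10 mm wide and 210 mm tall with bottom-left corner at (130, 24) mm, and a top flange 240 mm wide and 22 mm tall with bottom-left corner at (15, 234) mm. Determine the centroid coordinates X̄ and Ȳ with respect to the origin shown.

X̄ = 135.00 mm, Ȳ = 118.49 mm

bottom flange: A = 270 × 24 = 6480.00, centroid at (135.00, 12.00).
web: A = 10 × 210 = 2100.00, centroid at (135.00, 129.00).
top flange: A = 240 × 22 = 5280.00, centroid at (135.00, 245.00).
ΣA = 13860.00 mm², ΣAX̄ = 1871100.00 mm³, ΣAȲ = 1642260.00 mm³.
X̄ = 1871100.00/13860.00 = 135.00 mm; Ȳ = 1642260.00/13860.00 = 118.49 mm.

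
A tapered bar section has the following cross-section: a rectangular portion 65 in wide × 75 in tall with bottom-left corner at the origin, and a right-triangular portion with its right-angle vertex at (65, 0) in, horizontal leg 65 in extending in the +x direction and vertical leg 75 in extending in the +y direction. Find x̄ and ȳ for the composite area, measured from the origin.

rectangular portion: A = 65 × 75 = 4875.00, centroid at (32.50, 37.50).
triangular portion: A = ½·65·75 = 2437.50, centroid at (86.67, 25.00).
ΣA = 7312.50 in², ΣAx̄ = 369687.50 in³, ΣAȳ = 243750.00 in³.
x̄ = 369687.50/7312.50 = 50.56 in; ȳ = 243750.00/7312.50 = 33.33 in.

x̄ = 50.56 in, ȳ = 33.33 in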